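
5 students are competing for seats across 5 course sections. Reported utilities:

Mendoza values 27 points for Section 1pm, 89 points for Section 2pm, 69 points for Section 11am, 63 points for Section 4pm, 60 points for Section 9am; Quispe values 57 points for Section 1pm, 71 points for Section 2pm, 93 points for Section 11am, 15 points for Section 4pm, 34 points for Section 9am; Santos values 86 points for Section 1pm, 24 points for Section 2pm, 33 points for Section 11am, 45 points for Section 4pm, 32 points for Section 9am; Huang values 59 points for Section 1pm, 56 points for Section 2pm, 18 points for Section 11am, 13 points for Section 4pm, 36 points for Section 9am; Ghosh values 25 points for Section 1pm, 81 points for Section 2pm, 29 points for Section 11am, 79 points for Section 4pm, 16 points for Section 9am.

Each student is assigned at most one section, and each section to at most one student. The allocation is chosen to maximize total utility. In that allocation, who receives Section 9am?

Optimal: Mendoza→Section 2pm (89 points), Quispe→Section 11am (93 points), Santos→Section 1pm (86 points), Huang→Section 9am (36 points), Ghosh→Section 4pm (79 points) — total 89+93+86+36+79 = 383 points.
Next-best assignment: Mendoza→Section 9am, Quispe→Section 11am, Santos→Section 1pm, Huang→Section 2pm, Ghosh→Section 4pm = 374 points.
Swapping Mendoza↔Ghosh (Mendoza→Section 4pm 63 points, Ghosh→Section 2pm 81 points) loses 24.
No other one-to-one assignment exceeds 383 points.
Huang's own top section is Section 1pm (59 points), but forcing Huang→Section 1pm and reassigning the rest optimally gives only 352 points — worse by 31.

Huang receives Section 9am.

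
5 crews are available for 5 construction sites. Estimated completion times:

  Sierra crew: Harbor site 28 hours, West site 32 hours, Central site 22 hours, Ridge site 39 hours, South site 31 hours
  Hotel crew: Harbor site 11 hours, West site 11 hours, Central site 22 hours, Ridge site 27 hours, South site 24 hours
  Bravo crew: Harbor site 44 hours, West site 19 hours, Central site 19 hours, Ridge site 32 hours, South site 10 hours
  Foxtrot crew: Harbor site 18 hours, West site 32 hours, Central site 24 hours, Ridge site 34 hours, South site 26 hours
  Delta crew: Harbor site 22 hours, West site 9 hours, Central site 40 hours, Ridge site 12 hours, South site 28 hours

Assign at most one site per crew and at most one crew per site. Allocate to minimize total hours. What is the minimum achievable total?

Min total: 73 hours

This is the linear assignment problem.
Optimal: Sierra crew→Central site (22 hours), Hotel crew→West site (11 hours), Bravo crew→South site (10 hours), Foxtrot crew→Harbor site (18 hours), Delta crew→Ridge site (12 hours) — total 22+11+10+18+12 = 73 hours.
Column-greedy (each site in turn goes to its cheapest remaining crew) gives 104 hours, worse by 31.
Swapping Delta crew↔Sierra crew (Delta crew→Central site 40 hours, Sierra crew→Ridge site 39 hours) adds 45.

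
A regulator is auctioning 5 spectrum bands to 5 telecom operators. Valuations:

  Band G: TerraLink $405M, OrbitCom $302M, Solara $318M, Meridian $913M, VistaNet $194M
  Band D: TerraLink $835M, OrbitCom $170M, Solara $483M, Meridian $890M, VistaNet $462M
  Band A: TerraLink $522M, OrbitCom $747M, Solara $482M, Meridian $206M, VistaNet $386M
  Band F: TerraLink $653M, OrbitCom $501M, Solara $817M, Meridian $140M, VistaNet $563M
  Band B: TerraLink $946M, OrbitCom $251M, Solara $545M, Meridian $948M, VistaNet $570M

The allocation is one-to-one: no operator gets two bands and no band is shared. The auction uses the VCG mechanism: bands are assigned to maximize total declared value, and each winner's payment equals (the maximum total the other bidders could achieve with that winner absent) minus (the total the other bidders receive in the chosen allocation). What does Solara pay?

Solara pays $101M.

Efficient allocation: TerraLink→Band B ($946M), OrbitCom→Band A ($747M), Solara→Band F ($817M), Meridian→Band G ($913M), VistaNet→Band D ($462M); total welfare W = $3885M.
Solara receives Band F at value $817M, so the others get W − 817 = $3068M.
Without Solara: best allocation of the remaining 4 bidders over all 5 bands is TerraLink→Band B ($946M), OrbitCom→Band A ($747M), Meridian→Band G ($913M), VistaNet→Band F ($563M), total $3169M.
VCG payment = (others' best without Solara) − (others' welfare with Solara) = 3169 − 3068 = $101M.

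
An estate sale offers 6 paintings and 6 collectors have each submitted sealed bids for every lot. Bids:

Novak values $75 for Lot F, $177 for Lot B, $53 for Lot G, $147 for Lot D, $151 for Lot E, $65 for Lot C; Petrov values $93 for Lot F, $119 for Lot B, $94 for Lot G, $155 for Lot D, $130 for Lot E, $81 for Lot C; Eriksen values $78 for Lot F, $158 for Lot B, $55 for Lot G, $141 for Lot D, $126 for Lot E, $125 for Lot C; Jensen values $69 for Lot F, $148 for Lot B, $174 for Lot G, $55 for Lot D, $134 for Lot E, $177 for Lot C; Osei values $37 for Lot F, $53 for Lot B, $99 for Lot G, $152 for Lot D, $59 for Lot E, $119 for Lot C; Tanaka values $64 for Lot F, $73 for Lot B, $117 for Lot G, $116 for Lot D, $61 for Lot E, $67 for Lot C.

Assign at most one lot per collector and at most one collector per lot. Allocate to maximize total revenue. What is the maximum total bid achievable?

Maximum total: $848

This is a one-to-one assignment (maximum-weight bipartite matching).
Optimal: Novak→Lot E ($151), Petrov→Lot F ($93), Eriksen→Lot B ($158), Jensen→Lot C ($177), Osei→Lot D ($152), Tanaka→Lot G ($117) — total 151+93+158+177+152+117 = $848.
Max-entry greedy (repeatedly take the single best remaining cell) gives $789, worse by 59.
Swapping Eriksen↔Osei (Eriksen→Lot D $141, Osei→Lot B $53) loses 116.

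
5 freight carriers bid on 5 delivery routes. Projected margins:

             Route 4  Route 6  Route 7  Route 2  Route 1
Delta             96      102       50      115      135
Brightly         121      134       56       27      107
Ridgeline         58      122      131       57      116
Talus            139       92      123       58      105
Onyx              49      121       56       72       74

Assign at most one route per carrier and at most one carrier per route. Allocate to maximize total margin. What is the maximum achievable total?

Optimal: Delta→Route 2 ($115k), Brightly→Route 1 ($107k), Ridgeline→Route 7 ($131k), Talus→Route 4 ($139k), Onyx→Route 6 ($121k) — total 115+107+131+139+121 = $613k.
Checked against all permutations: $613k is optimal.

Max total: $613k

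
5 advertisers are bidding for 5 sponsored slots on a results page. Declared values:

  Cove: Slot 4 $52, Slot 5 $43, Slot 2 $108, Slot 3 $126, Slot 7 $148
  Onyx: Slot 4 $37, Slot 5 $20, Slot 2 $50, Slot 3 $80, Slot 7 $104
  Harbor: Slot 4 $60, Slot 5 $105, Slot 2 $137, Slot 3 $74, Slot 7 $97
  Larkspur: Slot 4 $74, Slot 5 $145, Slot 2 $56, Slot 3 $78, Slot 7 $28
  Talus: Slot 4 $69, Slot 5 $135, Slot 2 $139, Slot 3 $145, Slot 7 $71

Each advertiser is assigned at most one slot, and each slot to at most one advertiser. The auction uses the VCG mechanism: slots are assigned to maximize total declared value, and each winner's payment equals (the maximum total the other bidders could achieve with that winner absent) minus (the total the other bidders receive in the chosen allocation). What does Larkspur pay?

Larkspur pays $35.

Efficient allocation: Cove→Slot 7 ($148), Onyx→Slot 4 ($37), Harbor→Slot 2 ($137), Larkspur→Slot 5 ($145), Talus→Slot 3 ($145); total welfare W = $612.
Larkspur receives Slot 5 at value $145, so the others get W − 145 = $467.
Without Larkspur: best allocation of the remaining 4 bidders over all 5 slots is Cove→Slot 3 ($126), Onyx→Slot 7 ($104), Harbor→Slot 2 ($137), Talus→Slot 5 ($135), total $502.
VCG payment = (others' best without Larkspur) − (others' welfare with Larkspur) = 502 − 467 = $35.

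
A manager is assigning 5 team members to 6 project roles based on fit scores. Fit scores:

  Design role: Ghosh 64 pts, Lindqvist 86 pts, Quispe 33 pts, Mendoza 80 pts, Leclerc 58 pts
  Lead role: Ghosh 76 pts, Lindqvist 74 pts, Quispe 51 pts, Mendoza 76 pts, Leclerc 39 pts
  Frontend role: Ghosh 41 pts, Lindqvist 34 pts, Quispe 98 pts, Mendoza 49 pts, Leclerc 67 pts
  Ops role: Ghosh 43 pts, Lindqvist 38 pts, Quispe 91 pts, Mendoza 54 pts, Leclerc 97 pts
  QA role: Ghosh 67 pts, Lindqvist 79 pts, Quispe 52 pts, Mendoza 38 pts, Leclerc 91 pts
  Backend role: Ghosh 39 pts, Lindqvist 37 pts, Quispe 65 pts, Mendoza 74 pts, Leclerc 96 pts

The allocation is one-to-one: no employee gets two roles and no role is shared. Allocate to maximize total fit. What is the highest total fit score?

Maximum total: 431 pts

Optimal: Ghosh→Lead role (76 pts), Lindqvist→Design role (86 pts), Quispe→Frontend role (98 pts), Mendoza→Backend role (74 pts), Leclerc→Ops role (97 pts) — total 76+86+98+74+97 = 431 pts.
Column-greedy (each role in turn goes to its best remaining employee) gives 395 pts, worse by 36.
Next-best assignment: Ghosh→Lead role, Lindqvist→QA role, Quispe→Frontend role, Mendoza→Design role, Leclerc→Ops role = 430 pts.
Every other assignment is strictly worse.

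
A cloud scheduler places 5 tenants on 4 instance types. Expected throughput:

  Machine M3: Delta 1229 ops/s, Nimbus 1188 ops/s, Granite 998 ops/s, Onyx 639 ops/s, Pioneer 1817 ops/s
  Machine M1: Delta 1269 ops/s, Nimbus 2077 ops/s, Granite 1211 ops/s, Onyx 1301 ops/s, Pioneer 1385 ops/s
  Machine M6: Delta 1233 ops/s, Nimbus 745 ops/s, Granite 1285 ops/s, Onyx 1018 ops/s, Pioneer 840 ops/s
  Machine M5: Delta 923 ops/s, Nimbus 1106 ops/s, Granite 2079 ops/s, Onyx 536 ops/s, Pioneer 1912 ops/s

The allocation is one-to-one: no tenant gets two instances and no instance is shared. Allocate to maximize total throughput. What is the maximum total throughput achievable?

This is the linear assignment problem.
Optimal: Pioneer→Machine M3 (1817 ops/s), Nimbus→Machine M1 (2077 ops/s), Delta→Machine M6 (1233 ops/s), Granite→Machine M5 (2079 ops/s) — total 1817+2077+1233+2079 = 7206 ops/s.
Row-greedy (each tenant in turn takes its best remaining instance) gives 5554 ops/s, worse by 1652.
Next-best assignment: Pioneer→Machine M3, Nimbus→Machine M1, Onyx→Machine M6, Granite→Machine M5 = 6991 ops/s.
Swapping Granite↔Nimbus (Granite→Machine M1 1211 ops/s, Nimbus→Machine M5 1106 ops/s) loses 1839.

Max total: 7206 ops/s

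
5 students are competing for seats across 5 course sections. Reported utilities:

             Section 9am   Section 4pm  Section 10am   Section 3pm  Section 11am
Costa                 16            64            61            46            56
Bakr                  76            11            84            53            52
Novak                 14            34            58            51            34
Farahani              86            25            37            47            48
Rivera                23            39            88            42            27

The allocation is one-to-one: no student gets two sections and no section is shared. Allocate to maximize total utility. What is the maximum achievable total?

Max total: 341 points

Optimal: Costa→Section 4pm (64 points), Bakr→Section 11am (52 points), Novak→Section 3pm (51 points), Farahani→Section 9am (86 points), Rivera→Section 10am (88 points) — total 64+52+51+86+88 = 341 points.
Column-greedy (each section in turn goes to its best remaining student) gives 325 points, worse by 16.
Every other assignment is strictly worse.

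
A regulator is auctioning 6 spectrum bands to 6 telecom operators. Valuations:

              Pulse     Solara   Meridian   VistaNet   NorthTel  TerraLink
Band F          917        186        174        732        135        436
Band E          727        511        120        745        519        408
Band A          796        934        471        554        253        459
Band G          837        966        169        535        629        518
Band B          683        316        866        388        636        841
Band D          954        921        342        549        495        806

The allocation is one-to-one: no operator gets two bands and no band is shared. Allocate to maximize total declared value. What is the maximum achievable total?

Maximum total: $4897M

This is the linear assignment problem.
Optimal: Pulse→Band F ($917M), Solara→Band A ($934M), Meridian→Band B ($866M), VistaNet→Band E ($745M), NorthTel→Band G ($629M), TerraLink→Band D ($806M) — total 917+934+866+745+629+806 = $4897M.
Row-greedy (each operator in turn takes its best remaining band) gives $4220M, worse by 677.
Next-best assignment: Pulse→Band E, Solara→Band A, Meridian→Band B, VistaNet→Band F, NorthTel→Band G, TerraLink→Band D = $4694M.
Swapping NorthTel↔TerraLink (NorthTel→Band D $495M, TerraLink→Band G $518M) loses 422.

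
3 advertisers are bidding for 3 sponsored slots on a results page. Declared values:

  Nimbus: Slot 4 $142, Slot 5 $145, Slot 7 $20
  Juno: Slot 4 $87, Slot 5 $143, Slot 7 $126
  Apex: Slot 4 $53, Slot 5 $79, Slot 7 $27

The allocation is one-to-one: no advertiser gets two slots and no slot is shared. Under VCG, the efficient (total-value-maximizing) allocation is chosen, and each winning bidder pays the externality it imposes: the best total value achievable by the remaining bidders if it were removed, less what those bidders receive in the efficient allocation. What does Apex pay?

Efficient allocation: Nimbus→Slot 4 ($142), Juno→Slot 7 ($126), Apex→Slot 5 ($79); total welfare W = $347.
Apex receives Slot 5 at value $79, so the others get W − 79 = $268.
Without Apex: best allocation of the remaining 2 bidders over all 3 slots is Nimbus→Slot 4 ($142), Juno→Slot 5 ($143), total $285.
VCG payment = (others' best without Apex) − (others' welfare with Apex) = 285 − 268 = $17.

Apex pays $17.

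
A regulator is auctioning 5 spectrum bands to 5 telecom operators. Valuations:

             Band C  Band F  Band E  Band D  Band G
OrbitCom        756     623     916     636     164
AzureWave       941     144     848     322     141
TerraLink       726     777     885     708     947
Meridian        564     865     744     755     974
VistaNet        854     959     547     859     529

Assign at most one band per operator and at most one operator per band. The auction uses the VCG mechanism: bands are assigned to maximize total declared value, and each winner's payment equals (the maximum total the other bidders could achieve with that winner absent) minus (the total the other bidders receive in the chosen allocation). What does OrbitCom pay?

OrbitCom pays $147M.

Efficient allocation: OrbitCom→Band E ($916M), AzureWave→Band C ($941M), TerraLink→Band G ($947M), Meridian→Band F ($865M), VistaNet→Band D ($859M); total welfare W = $4528M.
OrbitCom receives Band E at value $916M, so the others get W − 916 = $3612M.
Without OrbitCom: best allocation of the remaining 4 bidders over all 5 bands is AzureWave→Band C ($941M), TerraLink→Band E ($885M), Meridian→Band G ($974M), VistaNet→Band F ($959M), total $3759M.
VCG payment = (others' best without OrbitCom) − (others' welfare with OrbitCom) = 3759 − 3612 = $147M.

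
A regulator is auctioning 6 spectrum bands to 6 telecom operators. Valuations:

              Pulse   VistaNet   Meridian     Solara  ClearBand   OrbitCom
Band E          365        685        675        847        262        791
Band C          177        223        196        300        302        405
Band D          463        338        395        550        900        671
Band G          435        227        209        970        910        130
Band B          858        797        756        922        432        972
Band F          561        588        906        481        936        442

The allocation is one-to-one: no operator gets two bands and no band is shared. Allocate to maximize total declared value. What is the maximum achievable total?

Maximum total: $4724M

This is a one-to-one assignment (maximum-weight bipartite matching).
Optimal: Pulse→Band B ($858M), VistaNet→Band E ($685M), Meridian→Band F ($906M), Solara→Band G ($970M), ClearBand→Band D ($900M), OrbitCom→Band C ($405M) — total 858+685+906+970+900+405 = $4724M.
Max-entry greedy (repeatedly take the single best remaining cell) gives $4222M, worse by 502.
Next-best assignment: Pulse→Band B, VistaNet→Band C, Meridian→Band F, Solara→Band G, ClearBand→Band D, OrbitCom→Band E = $4648M.
Swapping VistaNet↔ClearBand (VistaNet→Band D $338M, ClearBand→Band E $262M) loses 985.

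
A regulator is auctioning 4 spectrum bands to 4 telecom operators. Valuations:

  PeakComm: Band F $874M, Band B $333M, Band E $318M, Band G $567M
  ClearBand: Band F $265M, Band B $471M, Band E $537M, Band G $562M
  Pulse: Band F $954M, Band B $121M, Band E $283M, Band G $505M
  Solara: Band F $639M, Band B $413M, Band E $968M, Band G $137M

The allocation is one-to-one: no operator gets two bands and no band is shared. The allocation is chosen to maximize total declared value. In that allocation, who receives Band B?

Optimal: PeakComm→Band G ($567M), ClearBand→Band B ($471M), Pulse→Band F ($954M), Solara→Band E ($968M) — total 567+471+954+968 = $2960M.
Row-greedy (each operator in turn takes its best remaining band) gives $2132M, worse by 828.
Swapping Pulse↔PeakComm (Pulse→Band G $505M, PeakComm→Band F $874M) loses 142.
No other one-to-one assignment exceeds $2960M.
ClearBand's own top band is Band G ($562M), but forcing ClearBand→Band G and reassigning the rest optimally gives only $2817M — worse by 143.

ClearBand receives Band B.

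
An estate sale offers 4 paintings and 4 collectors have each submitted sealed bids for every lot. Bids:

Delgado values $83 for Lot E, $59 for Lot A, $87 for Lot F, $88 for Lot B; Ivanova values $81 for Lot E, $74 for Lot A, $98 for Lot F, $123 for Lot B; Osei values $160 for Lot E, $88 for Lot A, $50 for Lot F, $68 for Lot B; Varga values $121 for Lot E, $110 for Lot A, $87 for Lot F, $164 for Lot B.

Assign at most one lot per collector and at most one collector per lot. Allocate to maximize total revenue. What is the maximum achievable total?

Maximum total: $485

Optimal: Delgado→Lot F ($87), Ivanova→Lot A ($74), Osei→Lot E ($160), Varga→Lot B ($164) — total 87+74+160+164 = $485.
Column-greedy (each lot in turn goes to its best remaining collector) gives $456, worse by 29.
Next-best assignment: Delgado→Lot A, Ivanova→Lot F, Osei→Lot E, Varga→Lot B = $481.
Checked against all permutations: $485 is optimal.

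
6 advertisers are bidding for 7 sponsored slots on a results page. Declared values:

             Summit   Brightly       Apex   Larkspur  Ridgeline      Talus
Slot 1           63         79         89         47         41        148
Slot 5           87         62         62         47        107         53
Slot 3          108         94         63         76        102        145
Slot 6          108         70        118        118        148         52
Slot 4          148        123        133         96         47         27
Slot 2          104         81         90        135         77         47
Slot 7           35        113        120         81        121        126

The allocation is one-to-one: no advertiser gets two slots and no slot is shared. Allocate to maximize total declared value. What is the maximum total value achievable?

This is a one-to-one assignment (maximum-weight bipartite matching).
Optimal: Summit→Slot 4 ($148), Brightly→Slot 3 ($94), Apex→Slot 7 ($120), Larkspur→Slot 2 ($135), Ridgeline→Slot 6 ($148), Talus→Slot 1 ($148) — total 148+94+120+135+148+148 = $793.
Row-greedy (each advertiser in turn takes its best remaining slot) gives $769, worse by 24.
Next-best assignment: Summit→Slot 3, Brightly→Slot 7, Apex→Slot 4, Larkspur→Slot 2, Ridgeline→Slot 6, Talus→Slot 1 = $785.
Checked against all permutations: $793 is optimal.

Maximum total: $793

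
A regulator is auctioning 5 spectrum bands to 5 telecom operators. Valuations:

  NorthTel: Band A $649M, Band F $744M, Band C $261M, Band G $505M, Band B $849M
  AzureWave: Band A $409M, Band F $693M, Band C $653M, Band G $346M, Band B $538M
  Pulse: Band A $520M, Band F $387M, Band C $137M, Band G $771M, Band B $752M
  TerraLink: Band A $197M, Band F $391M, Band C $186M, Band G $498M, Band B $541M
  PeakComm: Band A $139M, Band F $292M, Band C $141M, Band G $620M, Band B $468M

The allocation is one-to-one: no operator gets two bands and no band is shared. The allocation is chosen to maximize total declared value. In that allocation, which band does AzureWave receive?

Optimal: NorthTel→Band F ($744M), AzureWave→Band C ($653M), Pulse→Band A ($520M), TerraLink→Band B ($541M), PeakComm→Band G ($620M) — total 744+653+520+541+620 = $3078M.
Column-greedy (each band in turn goes to its best remaining operator) gives $2767M, worse by 311.
No other one-to-one assignment exceeds $3078M.
AzureWave's own top band is Band F ($693M), but forcing AzureWave→Band F and reassigning the rest optimally gives only $2900M — worse by 178.

AzureWave receives Band C.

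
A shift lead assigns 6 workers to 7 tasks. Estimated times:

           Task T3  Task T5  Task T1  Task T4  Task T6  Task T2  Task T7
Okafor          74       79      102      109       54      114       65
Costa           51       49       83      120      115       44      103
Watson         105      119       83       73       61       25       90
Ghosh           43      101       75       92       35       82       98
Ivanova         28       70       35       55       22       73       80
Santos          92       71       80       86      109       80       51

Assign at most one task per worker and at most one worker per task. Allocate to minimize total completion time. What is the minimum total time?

Min total: 257 min

Optimal: Okafor→Task T6 (54 min), Costa→Task T5 (49 min), Watson→Task T2 (25 min), Ghosh→Task T3 (43 min), Ivanova→Task T1 (35 min), Santos→Task T7 (51 min) — total 54+49+25+43+35+51 = 257 min.
Every other assignment is strictly worse.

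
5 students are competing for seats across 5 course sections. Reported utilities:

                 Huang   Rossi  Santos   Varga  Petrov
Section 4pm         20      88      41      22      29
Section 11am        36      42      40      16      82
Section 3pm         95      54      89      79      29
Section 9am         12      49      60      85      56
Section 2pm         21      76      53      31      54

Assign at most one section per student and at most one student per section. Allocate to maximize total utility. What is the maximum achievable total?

Optimal: Huang→Section 3pm (95 points), Rossi→Section 4pm (88 points), Santos→Section 2pm (53 points), Varga→Section 9am (85 points), Petrov→Section 11am (82 points) — total 95+88+53+85+82 = 403 points.
Row-greedy (each student in turn takes its best remaining section) gives 356 points, worse by 47.
Swapping Rossi↔Varga (Rossi→Section 9am 49 points, Varga→Section 4pm 22 points) loses 102.
No other one-to-one assignment exceeds 403 points.

Maximum total: 403 points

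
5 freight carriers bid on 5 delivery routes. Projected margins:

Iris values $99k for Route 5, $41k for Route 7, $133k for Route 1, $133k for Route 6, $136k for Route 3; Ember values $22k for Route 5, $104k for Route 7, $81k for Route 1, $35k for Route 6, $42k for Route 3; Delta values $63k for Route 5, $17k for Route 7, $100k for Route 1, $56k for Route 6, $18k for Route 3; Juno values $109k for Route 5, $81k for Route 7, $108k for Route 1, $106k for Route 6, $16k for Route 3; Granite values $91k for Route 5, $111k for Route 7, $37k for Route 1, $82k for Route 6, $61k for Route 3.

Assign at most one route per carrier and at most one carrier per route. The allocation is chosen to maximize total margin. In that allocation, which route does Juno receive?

Juno receives Route 6.

Optimal: Iris→Route 3 ($136k), Ember→Route 7 ($104k), Delta→Route 1 ($100k), Juno→Route 6 ($106k), Granite→Route 5 ($91k) — total 136+104+100+106+91 = $537k.
Row-greedy (each carrier in turn takes its best remaining route) gives $531k, worse by 6.
Juno's own top route is Route 5 ($109k), but forcing Juno→Route 5 and reassigning the rest optimally gives only $531k — worse by 6.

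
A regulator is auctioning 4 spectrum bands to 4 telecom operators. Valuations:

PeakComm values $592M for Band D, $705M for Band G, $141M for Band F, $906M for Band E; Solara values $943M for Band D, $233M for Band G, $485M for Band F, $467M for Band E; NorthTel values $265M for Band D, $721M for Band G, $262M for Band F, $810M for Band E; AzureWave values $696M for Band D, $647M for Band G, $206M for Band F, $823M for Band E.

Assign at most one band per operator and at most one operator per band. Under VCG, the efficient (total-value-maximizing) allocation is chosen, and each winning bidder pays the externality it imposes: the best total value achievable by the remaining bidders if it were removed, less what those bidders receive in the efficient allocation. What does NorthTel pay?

Efficient allocation: PeakComm→Band E ($906M), Solara→Band F ($485M), NorthTel→Band G ($721M), AzureWave→Band D ($696M); total welfare W = $2808M.
NorthTel receives Band G at value $721M, so the others get W − 721 = $2087M.
Without NorthTel: best allocation of the remaining 3 bidders over all 4 bands is PeakComm→Band E ($906M), Solara→Band D ($943M), AzureWave→Band G ($647M), total $2496M.
VCG payment = (others' best without NorthTel) − (others' welfare with NorthTel) = 2496 − 2087 = $409M.

NorthTel pays $409M.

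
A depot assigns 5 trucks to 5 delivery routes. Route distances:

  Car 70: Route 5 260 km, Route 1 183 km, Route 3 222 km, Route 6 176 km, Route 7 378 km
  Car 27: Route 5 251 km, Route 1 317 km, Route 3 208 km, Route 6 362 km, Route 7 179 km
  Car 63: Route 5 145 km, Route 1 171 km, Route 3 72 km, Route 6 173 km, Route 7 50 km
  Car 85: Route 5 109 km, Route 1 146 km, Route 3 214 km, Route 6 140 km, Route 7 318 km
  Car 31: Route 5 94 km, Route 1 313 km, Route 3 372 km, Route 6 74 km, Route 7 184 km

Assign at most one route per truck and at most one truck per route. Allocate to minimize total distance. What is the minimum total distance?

Optimal: Car 70→Route 1 (183 km), Car 27→Route 7 (179 km), Car 63→Route 3 (72 km), Car 85→Route 5 (109 km), Car 31→Route 6 (74 km) — total 183+179+72+109+74 = 617 km.
Row-greedy (each truck in turn takes its cheapest remaining route) gives 849 km, worse by 232.
Swapping Car 85↔Car 31 (Car 85→Route 6 140 km, Car 31→Route 5 94 km) adds 51.

Min total: 617 km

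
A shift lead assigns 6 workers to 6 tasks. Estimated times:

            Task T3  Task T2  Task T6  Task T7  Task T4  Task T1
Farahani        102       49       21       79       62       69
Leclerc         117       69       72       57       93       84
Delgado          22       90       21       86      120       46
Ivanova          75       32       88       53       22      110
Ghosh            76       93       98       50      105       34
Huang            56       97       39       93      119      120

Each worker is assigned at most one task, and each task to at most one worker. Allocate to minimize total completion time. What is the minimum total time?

Minimum total: 223 min

Optimal: Farahani→Task T2 (49 min), Leclerc→Task T7 (57 min), Delgado→Task T3 (22 min), Ivanova→Task T4 (22 min), Ghosh→Task T1 (34 min), Huang→Task T6 (39 min) — total 49+57+22+22+34+39 = 223 min.
Min-entry greedy (repeatedly take the single cheapest remaining cell) gives 253 min, worse by 30.
Next-best assignment: Farahani→Task T2, Leclerc→Task T7, Delgado→Task T6, Ivanova→Task T4, Ghosh→Task T1, Huang→Task T3 = 239 min.
Checked against all permutations: 223 min is optimal.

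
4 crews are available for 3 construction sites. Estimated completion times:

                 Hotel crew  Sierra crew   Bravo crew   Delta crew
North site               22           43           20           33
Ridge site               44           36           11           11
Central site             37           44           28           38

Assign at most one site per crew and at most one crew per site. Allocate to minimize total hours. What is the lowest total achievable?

Optimal: Hotel crew→North site (22 hours), Delta crew→Ridge site (11 hours), Bravo crew→Central site (28 hours) — total 22+11+28 = 61 hours.
Column-greedy (each site in turn goes to its cheapest remaining crew) gives 68 hours, worse by 7.
Next-best assignment: Bravo crew→North site, Delta crew→Ridge site, Hotel crew→Central site = 68 hours.

Min total: 61 hours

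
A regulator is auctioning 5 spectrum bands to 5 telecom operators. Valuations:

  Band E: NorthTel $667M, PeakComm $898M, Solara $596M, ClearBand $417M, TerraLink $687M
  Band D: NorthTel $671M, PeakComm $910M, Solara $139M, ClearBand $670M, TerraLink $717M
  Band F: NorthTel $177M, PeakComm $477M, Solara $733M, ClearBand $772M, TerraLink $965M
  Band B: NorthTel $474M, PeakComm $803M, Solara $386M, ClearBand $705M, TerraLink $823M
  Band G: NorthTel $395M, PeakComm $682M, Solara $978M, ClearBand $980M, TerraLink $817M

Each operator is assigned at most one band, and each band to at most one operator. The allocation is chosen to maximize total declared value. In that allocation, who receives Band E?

Optimal: NorthTel→Band E ($667M), PeakComm→Band D ($910M), Solara→Band G ($978M), ClearBand→Band B ($705M), TerraLink→Band F ($965M) — total 667+910+978+705+965 = $4225M.
Max-entry greedy (repeatedly take the single best remaining cell) gives $3908M, worse by 317.
NorthTel's own top band is Band D ($671M), but forcing NorthTel→Band D and reassigning the rest optimally gives only $4217M — worse by 8.

NorthTel receives Band E.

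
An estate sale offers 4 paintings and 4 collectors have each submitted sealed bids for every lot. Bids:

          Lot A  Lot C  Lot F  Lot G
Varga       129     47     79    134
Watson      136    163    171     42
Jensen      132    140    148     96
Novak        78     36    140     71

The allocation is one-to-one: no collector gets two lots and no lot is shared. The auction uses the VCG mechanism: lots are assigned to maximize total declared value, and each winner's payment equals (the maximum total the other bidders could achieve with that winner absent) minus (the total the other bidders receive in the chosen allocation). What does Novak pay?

Efficient allocation: Varga→Lot G ($134), Watson→Lot C ($163), Jensen→Lot A ($132), Novak→Lot F ($140); total welfare W = $569.
Novak receives Lot F at value $140, so the others get W − 140 = $429.
Without Novak: best allocation of the remaining 3 bidders over all 4 lots is Varga→Lot G ($134), Watson→Lot C ($163), Jensen→Lot F ($148), total $445.
VCG payment = (others' best without Novak) − (others' welfare with Novak) = 445 − 429 = $16.

Novak pays $16.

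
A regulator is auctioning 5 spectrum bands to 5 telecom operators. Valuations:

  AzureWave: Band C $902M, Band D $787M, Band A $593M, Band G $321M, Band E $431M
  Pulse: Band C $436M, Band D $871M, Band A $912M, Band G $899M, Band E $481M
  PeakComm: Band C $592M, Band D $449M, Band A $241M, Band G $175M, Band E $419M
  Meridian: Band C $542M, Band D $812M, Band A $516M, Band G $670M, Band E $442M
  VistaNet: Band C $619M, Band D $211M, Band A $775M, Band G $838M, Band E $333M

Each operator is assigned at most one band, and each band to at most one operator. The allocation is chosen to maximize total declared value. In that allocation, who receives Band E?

Optimal: AzureWave→Band C ($902M), Pulse→Band A ($912M), PeakComm→Band E ($419M), Meridian→Band D ($812M), VistaNet→Band G ($838M) — total 902+912+419+812+838 = $3883M.
Swapping Meridian↔PeakComm (Meridian→Band E $442M, PeakComm→Band D $449M) loses 340.
Every other assignment is strictly worse.
PeakComm's own top band is Band C ($592M), but forcing PeakComm→Band C and reassigning the rest optimally gives only $3585M — worse by 298.

PeakComm receives Band E.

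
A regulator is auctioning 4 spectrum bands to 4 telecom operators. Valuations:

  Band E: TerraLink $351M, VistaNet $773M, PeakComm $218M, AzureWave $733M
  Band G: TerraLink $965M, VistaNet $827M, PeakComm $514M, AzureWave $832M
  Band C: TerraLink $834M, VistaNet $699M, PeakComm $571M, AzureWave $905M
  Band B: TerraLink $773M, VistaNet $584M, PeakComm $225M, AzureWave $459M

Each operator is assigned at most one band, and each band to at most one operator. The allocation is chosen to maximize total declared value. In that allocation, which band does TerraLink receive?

This is the linear assignment problem.
Optimal: TerraLink→Band B ($773M), VistaNet→Band E ($773M), PeakComm→Band G ($514M), AzureWave→Band C ($905M) — total 773+773+514+905 = $2965M.
Row-greedy (each operator in turn takes its best remaining band) gives $2768M, worse by 197.
Next-best assignment: TerraLink→Band B, VistaNet→Band E, PeakComm→Band C, AzureWave→Band G = $2949M.
Swapping AzureWave↔VistaNet (AzureWave→Band E $733M, VistaNet→Band C $699M) loses 246.
TerraLink's own top band is Band G ($965M), but forcing TerraLink→Band G and reassigning the rest optimally gives only $2868M — worse by 97.

TerraLink receives Band B.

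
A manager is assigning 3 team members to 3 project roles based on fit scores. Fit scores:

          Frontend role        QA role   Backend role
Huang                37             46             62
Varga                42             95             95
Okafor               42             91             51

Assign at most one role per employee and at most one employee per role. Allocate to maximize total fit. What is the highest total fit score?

Optimal: Huang→Frontend role (37 pts), Varga→Backend role (95 pts), Okafor→QA role (91 pts) — total 37+95+91 = 223 pts.
Max-entry greedy (repeatedly take the single best remaining cell) gives 199 pts, worse by 24.
Swapping Okafor↔Varga (Okafor→Backend role 51 pts, Varga→QA role 95 pts) loses 40.
No other one-to-one assignment exceeds 223 pts.

Max total: 223 pts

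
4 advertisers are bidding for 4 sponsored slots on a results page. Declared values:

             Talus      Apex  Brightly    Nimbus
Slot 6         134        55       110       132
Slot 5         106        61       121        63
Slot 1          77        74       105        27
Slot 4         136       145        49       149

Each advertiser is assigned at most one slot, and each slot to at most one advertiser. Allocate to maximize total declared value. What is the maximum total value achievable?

This is a one-to-one assignment (maximum-weight bipartite matching).
Optimal: Talus→Slot 5 ($106), Apex→Slot 4 ($145), Brightly→Slot 1 ($105), Nimbus→Slot 6 ($132) — total 106+145+105+132 = $488.
Column-greedy (each slot in turn goes to its best remaining advertiser) gives $478, worse by 10.
No other one-to-one assignment exceeds $488.

Max total: $488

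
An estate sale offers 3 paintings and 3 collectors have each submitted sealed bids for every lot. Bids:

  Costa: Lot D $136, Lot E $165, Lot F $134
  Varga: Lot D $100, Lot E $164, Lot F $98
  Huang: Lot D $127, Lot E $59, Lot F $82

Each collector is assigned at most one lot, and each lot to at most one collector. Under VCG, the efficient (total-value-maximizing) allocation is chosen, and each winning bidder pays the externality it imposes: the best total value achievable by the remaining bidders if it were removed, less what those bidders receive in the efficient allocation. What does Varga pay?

Varga pays $31.

Efficient allocation: Costa→Lot F ($134), Varga→Lot E ($164), Huang→Lot D ($127); total welfare W = $425.
Varga receives Lot E at value $164, so the others get W − 164 = $261.
Without Varga: best allocation of the remaining 2 bidders over all 3 lots is Costa→Lot E ($165), Huang→Lot D ($127), total $292.
VCG payment = (others' best without Varga) − (others' welfare with Varga) = 292 − 261 = $31.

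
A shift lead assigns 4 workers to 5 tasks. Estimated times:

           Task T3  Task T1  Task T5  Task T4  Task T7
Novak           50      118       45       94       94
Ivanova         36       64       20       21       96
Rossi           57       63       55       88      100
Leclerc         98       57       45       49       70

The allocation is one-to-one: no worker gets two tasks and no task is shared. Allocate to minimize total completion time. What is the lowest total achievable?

Min total: 179 min

Treat this as an assignment problem: match each worker to one task.
Optimal: Novak→Task T3 (50 min), Ivanova→Task T4 (21 min), Rossi→Task T1 (63 min), Leclerc→Task T5 (45 min) — total 50+21+63+45 = 179 min.
Next-best assignment: Novak→Task T5, Ivanova→Task T4, Rossi→Task T3, Leclerc→Task T1 = 180 min.
Checked against all permutations: 179 min is optimal.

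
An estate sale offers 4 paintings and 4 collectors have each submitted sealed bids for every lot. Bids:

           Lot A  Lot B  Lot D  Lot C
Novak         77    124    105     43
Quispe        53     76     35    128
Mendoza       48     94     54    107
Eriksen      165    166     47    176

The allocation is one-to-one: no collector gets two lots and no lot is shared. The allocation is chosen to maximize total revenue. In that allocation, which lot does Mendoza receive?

Mendoza receives Lot B.

Optimal: Novak→Lot D ($105), Quispe→Lot C ($128), Mendoza→Lot B ($94), Eriksen→Lot A ($165) — total 105+128+94+165 = $492.
Next-best assignment: Novak→Lot B, Quispe→Lot C, Mendoza→Lot D, Eriksen→Lot A = $471.
Swapping Quispe↔Eriksen (Quispe→Lot A $53, Eriksen→Lot C $176) loses 64.
Checked against all permutations: $492 is optimal.
Mendoza's own top lot is Lot C ($107), but forcing Mendoza→Lot C and reassigning the rest optimally gives only $453 — worse by 39.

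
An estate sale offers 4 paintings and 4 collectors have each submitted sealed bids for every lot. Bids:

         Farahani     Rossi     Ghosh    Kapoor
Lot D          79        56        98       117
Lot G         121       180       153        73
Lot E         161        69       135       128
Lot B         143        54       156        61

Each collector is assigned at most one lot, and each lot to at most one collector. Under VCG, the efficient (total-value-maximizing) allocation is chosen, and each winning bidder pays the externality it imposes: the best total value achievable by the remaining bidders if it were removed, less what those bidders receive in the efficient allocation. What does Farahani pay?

Farahani pays $11.

Efficient allocation: Farahani→Lot E ($161), Rossi→Lot G ($180), Ghosh→Lot B ($156), Kapoor→Lot D ($117); total welfare W = $614.
Farahani receives Lot E at value $161, so the others get W − 161 = $453.
Without Farahani: best allocation of the remaining 3 bidders over all 4 lots is Rossi→Lot G ($180), Ghosh→Lot B ($156), Kapoor→Lot E ($128), total $464.
VCG payment = (others' best without Farahani) − (others' welfare with Farahani) = 464 − 453 = $11.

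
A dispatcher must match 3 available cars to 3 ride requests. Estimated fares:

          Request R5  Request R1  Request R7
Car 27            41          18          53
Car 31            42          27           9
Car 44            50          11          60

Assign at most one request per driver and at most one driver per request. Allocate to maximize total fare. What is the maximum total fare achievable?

Optimal: Car 27→Request R7 ($53), Car 31→Request R1 ($27), Car 44→Request R5 ($50) — total 53+27+50 = $130.
Max-entry greedy (repeatedly take the single best remaining cell) gives $120, worse by 10.
Swapping Car 27↔Car 44 (Car 27→Request R5 $41, Car 44→Request R7 $60) loses 2.
Every other assignment is strictly worse.

Maximum total: $130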